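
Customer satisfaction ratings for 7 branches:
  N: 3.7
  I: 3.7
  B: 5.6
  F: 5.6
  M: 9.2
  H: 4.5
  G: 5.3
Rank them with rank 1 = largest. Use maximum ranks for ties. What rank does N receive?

7

Sorted (descending): 9.2, 5.6, 5.6, 5.3, 4.5, 3.7, 3.7
The 2 values of 5.6 occupy positions 2–3 → each gets rank 3.
The 2 values of 3.7 occupy positions 6–7 → each gets rank 7.
N has value 3.7 → rank 7.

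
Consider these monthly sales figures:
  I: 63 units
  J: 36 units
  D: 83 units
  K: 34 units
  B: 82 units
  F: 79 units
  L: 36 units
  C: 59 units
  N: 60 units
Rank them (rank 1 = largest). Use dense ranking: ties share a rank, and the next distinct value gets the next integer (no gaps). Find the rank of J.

Sorted (descending): 83, 82, 79, 63, 60, 59, 36, 36, 34
The 2 values of 36 share dense rank 7.
Remaining distinct values take the next consecutive integers.
J has value 36 units → rank 7.

7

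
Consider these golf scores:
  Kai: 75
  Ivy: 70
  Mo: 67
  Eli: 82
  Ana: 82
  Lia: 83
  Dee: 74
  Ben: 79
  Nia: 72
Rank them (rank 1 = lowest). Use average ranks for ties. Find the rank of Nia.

Sorted (ascending): 67, 70, 72, 74, 75, 79, 82, 82, 83
The 2 values of 82 occupy positions 7–8 → average rank (7+8)/2 = 7.5.
Nia has value 72 → rank 3.

3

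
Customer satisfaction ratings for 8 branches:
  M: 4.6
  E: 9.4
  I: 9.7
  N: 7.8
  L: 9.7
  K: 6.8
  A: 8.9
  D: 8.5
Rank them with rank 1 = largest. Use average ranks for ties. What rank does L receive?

1.5

Sorted (descending): 9.7, 9.7, 9.4, 8.9, 8.5, 7.8, 6.8, 4.6
The 2 values of 9.7 occupy positions 1–2 → average rank (1+2)/2 = 1.5.
L has value 9.7 → rank 1.5.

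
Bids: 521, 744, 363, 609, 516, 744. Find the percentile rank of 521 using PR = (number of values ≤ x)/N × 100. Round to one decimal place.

N = 6.
Strictly below 521: 2. Equal to 521: 1.
PR = 3/6 × 100 = 50.0

50.0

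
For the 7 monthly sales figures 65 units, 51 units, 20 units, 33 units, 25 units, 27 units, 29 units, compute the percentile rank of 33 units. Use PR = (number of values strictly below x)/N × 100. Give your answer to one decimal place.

57.1

N = 7.
Strictly below 33: 4. Equal to 33: 1.
PR = 4/7 × 100 = 57.1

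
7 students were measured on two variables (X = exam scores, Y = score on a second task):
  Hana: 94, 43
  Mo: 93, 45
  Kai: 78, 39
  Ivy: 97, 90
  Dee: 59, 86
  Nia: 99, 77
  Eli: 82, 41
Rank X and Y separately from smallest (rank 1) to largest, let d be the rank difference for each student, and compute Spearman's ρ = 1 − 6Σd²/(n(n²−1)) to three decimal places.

Ranks of variable 1: 5, 4, 2, 6, 1, 7, 3
Ranks of variable 2: 3, 4, 1, 7, 6, 5, 2
d = r₁ − r₂: 2, 0, 1, -1, -5, 2, 1
d²: 4, 0, 1, 1, 25, 4, 1; Σd² = 36
ρ = 1 − 6·36/(7·48) = 1 − 216/336 = 0.357

0.357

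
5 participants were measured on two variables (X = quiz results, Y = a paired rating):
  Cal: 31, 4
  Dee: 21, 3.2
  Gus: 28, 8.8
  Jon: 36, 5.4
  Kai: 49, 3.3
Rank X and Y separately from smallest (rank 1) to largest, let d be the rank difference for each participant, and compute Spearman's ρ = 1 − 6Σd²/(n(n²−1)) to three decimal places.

Ranks of variable 1: 3, 1, 2, 4, 5
Ranks of variable 2: 3, 1, 5, 4, 2
d = r₁ − r₂: 0, 0, -3, 0, 3
d²: 0, 0, 9, 0, 9; Σd² = 18
ρ = 1 − 6·18/(5·24) = 1 − 108/120 = 0.100

0.100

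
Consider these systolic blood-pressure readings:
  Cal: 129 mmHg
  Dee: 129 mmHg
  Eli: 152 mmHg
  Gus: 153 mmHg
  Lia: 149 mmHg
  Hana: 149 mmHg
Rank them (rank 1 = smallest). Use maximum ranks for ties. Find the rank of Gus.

Sorted (ascending): 129, 129, 149, 149, 152, 153
The 2 values of 129 occupy positions 1–2 → each gets rank 2.
The 2 values of 149 occupy positions 3–4 → each gets rank 4.
Gus has value 153 mmHg → rank 6.

6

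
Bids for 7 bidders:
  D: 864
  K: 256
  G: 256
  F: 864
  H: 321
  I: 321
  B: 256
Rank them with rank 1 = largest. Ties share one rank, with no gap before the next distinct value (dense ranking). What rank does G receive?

3

Sorted (descending): 864, 864, 321, 321, 256, 256, 256
The 2 values of 864 share dense rank 1.
The 2 values of 321 share dense rank 2.
The 3 values of 256 share dense rank 3.
G has value 256 → rank 3.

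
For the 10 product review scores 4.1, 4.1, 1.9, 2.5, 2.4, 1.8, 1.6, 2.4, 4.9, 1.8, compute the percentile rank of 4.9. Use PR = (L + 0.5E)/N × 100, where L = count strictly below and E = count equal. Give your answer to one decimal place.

N = 10.
Strictly below 4.9: 9. Equal to 4.9: 1.
PR = (9 + 0.5·1)/10 × 100 = 95.0

95.0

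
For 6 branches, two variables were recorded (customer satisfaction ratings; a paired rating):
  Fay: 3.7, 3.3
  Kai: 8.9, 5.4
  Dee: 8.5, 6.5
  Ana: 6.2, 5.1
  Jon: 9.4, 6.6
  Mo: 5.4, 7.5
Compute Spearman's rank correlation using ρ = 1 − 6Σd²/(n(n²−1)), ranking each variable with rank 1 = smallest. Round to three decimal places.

Ranks of variable 1: 1, 5, 4, 3, 6, 2
Ranks of variable 2: 1, 3, 4, 2, 5, 6
d = r₁ − r₂: 0, 2, 0, 1, 1, -4
d²: 0, 4, 0, 1, 1, 16; Σd² = 22
ρ = 1 − 6·22/(6·35) = 1 − 132/210 = 0.371

0.371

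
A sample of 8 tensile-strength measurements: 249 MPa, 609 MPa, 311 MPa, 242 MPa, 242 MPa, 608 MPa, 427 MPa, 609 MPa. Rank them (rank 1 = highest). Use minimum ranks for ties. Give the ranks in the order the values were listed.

Sorted (descending): 609, 609, 608, 427, 311, 249, 242, 242
The 2 values of 609 occupy positions 1–2 → each gets rank 1.
The 2 values of 242 occupy positions 7–8 → each gets rank 7.

6, 1, 5, 7, 7, 3, 4, 1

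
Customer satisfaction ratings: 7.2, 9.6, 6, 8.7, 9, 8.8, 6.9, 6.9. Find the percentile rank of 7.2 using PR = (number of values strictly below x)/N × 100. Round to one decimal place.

37.5

N = 8.
Strictly below 7.2: 3. Equal to 7.2: 1.
PR = 3/8 × 100 = 37.5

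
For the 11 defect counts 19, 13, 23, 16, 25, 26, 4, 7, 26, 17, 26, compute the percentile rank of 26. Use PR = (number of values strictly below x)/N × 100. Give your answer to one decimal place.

72.7

N = 11.
Strictly below 26: 8. Equal to 26: 3.
PR = 8/11 × 100 = 72.7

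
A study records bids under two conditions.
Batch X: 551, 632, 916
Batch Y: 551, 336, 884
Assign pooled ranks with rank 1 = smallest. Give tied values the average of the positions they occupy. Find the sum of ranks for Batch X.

Sorted (ascending): 336, 551, 551, 632, 884, 916
The 2 values of 551 occupy positions 2–3 → average rank (2+3)/2 = 2.5.
Batch X values → pooled ranks: 551→2.5, 632→4, 916→6
Rank sum = 2.5 + 4 + 6 = 12.5

12.5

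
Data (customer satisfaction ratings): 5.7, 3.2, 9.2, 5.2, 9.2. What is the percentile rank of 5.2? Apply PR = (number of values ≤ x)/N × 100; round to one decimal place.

40.0

N = 5.
Strictly below 5.2: 1. Equal to 5.2: 1.
PR = 2/5 × 100 = 40.0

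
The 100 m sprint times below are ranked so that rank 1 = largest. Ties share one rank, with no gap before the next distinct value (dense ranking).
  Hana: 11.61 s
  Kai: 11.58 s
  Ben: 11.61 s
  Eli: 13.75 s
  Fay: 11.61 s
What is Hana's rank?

Sorted (descending): 13.75, 11.61, 11.61, 11.61, 11.58
The 3 values of 11.61 share dense rank 2.
Remaining distinct values take the next consecutive integers.
Hana has value 11.61 s → rank 2.

2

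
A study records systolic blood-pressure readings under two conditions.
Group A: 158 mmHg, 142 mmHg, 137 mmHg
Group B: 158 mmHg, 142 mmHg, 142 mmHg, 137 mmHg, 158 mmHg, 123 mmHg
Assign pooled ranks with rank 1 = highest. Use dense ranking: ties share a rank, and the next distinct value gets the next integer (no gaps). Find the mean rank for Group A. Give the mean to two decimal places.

2.00

Sorted (descending): 158, 158, 158, 142, 142, 142, 137, 137, 123
The 3 values of 158 share dense rank 1.
The 3 values of 142 share dense rank 2.
The 2 values of 137 share dense rank 3.
Remaining distinct values take the next consecutive integers.
Group A values → pooled ranks: 158→1, 142→2, 137→3
Mean rank = (1 + 2 + 3) / 3 = 2.00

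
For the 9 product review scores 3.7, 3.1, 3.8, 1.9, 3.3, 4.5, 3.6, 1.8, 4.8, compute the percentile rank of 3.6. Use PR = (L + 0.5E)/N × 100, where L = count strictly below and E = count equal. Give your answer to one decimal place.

N = 9.
Strictly below 3.6: 4. Equal to 3.6: 1.
PR = (4 + 0.5·1)/9 × 100 = 50.0

50.0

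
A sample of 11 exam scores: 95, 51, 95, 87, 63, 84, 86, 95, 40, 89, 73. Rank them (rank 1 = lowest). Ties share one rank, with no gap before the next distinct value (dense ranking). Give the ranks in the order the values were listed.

9, 2, 9, 7, 3, 5, 6, 9, 1, 8, 4

Sorted (ascending): 40, 51, 63, 73, 84, 86, 87, 89, 95, 95, 95
The 3 values of 95 share dense rank 9.
Remaining distinct values take the next consecutive integers.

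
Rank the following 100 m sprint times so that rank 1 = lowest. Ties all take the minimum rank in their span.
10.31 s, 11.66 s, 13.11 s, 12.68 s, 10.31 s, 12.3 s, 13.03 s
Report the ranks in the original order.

1, 3, 7, 5, 1, 4, 6

Sorted (ascending): 10.31, 10.31, 11.66, 12.3, 12.68, 13.03, 13.11
The 2 values of 10.31 occupy positions 1–2 → each gets rank 1.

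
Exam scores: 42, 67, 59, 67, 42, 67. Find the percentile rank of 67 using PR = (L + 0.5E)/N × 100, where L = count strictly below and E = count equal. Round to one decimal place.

N = 6.
Strictly below 67: 3. Equal to 67: 3.
PR = (3 + 0.5·3)/6 × 100 = 75.0

75.0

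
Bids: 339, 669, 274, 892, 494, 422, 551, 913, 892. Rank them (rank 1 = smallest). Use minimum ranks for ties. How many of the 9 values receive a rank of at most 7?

8

Sorted (ascending): 274, 339, 422, 494, 551, 669, 892, 892, 913
The 2 values of 892 occupy positions 7–8 → each gets rank 7.
Ranks ≤ 7: {1, 2, 3, 4, 5, 6, 7, 7} → 8 values.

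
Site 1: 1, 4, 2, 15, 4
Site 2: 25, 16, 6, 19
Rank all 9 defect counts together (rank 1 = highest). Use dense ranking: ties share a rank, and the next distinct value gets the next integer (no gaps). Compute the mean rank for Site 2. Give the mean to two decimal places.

2.75

Sorted (descending): 25, 19, 16, 15, 6, 4, 4, 2, 1
The 2 values of 4 share dense rank 6.
Remaining distinct values take the next consecutive integers.
Site 2 values → pooled ranks: 25→1, 16→3, 6→5, 19→2
Mean rank = (1 + 3 + 5 + 2) / 4 = 2.75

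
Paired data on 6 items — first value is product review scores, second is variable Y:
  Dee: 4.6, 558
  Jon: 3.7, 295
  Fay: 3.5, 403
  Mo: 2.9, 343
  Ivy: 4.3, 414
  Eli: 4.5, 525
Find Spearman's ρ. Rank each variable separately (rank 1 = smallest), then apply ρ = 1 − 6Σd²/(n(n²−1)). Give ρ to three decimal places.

Ranks of variable 1: 6, 3, 2, 1, 4, 5
Ranks of variable 2: 6, 1, 3, 2, 4, 5
d = r₁ − r₂: 0, 2, -1, -1, 0, 0
d²: 0, 4, 1, 1, 0, 0; Σd² = 6
ρ = 1 − 6·6/(6·35) = 1 − 36/210 = 0.829

0.829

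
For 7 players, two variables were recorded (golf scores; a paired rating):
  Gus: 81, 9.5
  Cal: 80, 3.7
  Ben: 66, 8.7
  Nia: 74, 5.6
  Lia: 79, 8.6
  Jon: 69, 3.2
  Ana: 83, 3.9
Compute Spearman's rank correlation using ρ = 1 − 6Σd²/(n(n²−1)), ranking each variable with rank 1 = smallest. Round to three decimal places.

Ranks of variable 1: 6, 5, 1, 3, 4, 2, 7
Ranks of variable 2: 7, 2, 6, 4, 5, 1, 3
d = r₁ − r₂: -1, 3, -5, -1, -1, 1, 4
d²: 1, 9, 25, 1, 1, 1, 16; Σd² = 54
ρ = 1 − 6·54/(7·48) = 1 − 324/336 = 0.036

0.036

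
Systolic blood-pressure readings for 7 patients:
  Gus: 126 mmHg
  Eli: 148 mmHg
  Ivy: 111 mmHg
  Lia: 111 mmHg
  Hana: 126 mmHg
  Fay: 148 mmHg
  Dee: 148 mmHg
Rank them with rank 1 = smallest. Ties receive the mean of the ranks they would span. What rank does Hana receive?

3.5

Sorted (ascending): 111, 111, 126, 126, 148, 148, 148
The 2 values of 111 occupy positions 1–2 → average rank (1+2)/2 = 1.5.
The 2 values of 126 occupy positions 3–4 → average rank (3+4)/2 = 3.5.
The 3 values of 148 occupy positions 5–7 → average rank 6.
Hana has value 126 mmHg → rank 3.5.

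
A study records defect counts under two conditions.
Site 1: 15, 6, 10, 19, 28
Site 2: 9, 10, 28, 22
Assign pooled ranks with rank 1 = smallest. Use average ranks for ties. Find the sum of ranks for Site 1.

Sorted (ascending): 6, 9, 10, 10, 15, 19, 22, 28, 28
The 2 values of 10 occupy positions 3–4 → average rank (3+4)/2 = 3.5.
The 2 values of 28 occupy positions 8–9 → average rank (8+9)/2 = 8.5.
Site 1 values → pooled ranks: 15→5, 6→1, 10→3.5, 19→6, 28→8.5
Rank sum = 5 + 1 + 3.5 + 6 + 8.5 = 24

24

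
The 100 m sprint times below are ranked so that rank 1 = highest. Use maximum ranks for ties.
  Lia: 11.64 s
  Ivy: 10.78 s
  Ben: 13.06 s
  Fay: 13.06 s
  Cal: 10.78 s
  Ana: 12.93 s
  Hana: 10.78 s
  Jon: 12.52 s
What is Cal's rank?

8

Sorted (descending): 13.06, 13.06, 12.93, 12.52, 11.64, 10.78, 10.78, 10.78
The 2 values of 13.06 occupy positions 1–2 → each gets rank 2.
The 3 values of 10.78 occupy positions 6–8 → each gets rank 8.
Cal has value 10.78 s → rank 8.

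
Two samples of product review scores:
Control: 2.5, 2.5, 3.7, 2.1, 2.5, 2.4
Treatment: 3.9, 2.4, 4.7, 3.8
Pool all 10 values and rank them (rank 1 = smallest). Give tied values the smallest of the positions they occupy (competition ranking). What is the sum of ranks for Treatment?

Sorted (ascending): 2.1, 2.4, 2.4, 2.5, 2.5, 2.5, 3.7, 3.8, 3.9, 4.7
The 2 values of 2.4 occupy positions 2–3 → each gets rank 2.
The 3 values of 2.5 occupy positions 4–6 → each gets rank 4.
Treatment values → pooled ranks: 3.9→9, 2.4→2, 4.7→10, 3.8→8
Rank sum = 9 + 2 + 10 + 8 = 29

29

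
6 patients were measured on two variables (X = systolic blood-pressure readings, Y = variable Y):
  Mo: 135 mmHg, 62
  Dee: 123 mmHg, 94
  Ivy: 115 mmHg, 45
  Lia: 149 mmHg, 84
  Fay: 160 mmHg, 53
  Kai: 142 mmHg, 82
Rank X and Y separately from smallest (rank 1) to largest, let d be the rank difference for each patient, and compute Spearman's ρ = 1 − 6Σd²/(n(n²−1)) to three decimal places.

0.086

Ranks of variable 1: 3, 2, 1, 5, 6, 4
Ranks of variable 2: 3, 6, 1, 5, 2, 4
d = r₁ − r₂: 0, -4, 0, 0, 4, 0
d²: 0, 16, 0, 0, 16, 0; Σd² = 32
ρ = 1 − 6·32/(6·35) = 1 − 192/210 = 0.086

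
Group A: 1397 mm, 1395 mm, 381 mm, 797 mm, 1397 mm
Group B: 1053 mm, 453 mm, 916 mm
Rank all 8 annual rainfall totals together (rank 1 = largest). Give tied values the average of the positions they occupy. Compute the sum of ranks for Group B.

Sorted (descending): 1397, 1397, 1395, 1053, 916, 797, 453, 381
The 2 values of 1397 occupy positions 1–2 → average rank (1+2)/2 = 1.5.
Group B values → pooled ranks: 1053→4, 453→7, 916→5
Rank sum = 4 + 7 + 5 = 16

16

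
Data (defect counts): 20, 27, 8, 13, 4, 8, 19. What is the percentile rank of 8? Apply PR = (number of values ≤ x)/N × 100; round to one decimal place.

N = 7.
Strictly below 8: 1. Equal to 8: 2.
PR = 3/7 × 100 = 42.9

42.9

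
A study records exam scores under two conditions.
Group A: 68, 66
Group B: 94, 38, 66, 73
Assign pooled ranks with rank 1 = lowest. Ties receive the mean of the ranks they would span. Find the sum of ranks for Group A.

Sorted (ascending): 38, 66, 66, 68, 73, 94
The 2 values of 66 occupy positions 2–3 → average rank (2+3)/2 = 2.5.
Group A values → pooled ranks: 68→4, 66→2.5
Rank sum = 4 + 2.5 = 6.5

6.5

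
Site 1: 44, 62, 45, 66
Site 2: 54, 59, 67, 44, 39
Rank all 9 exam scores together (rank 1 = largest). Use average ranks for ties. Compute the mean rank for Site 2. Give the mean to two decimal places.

5.30

Sorted (descending): 67, 66, 62, 59, 54, 45, 44, 44, 39
The 2 values of 44 occupy positions 7–8 → average rank (7+8)/2 = 7.5.
Site 2 values → pooled ranks: 54→5, 59→4, 67→1, 44→7.5, 39→9
Mean rank = (5 + 4 + 1 + 7.5 + 9) / 5 = 5.30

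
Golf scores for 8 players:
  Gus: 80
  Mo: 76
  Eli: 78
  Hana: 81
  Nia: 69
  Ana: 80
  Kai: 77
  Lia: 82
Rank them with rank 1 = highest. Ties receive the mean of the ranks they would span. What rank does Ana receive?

Sorted (descending): 82, 81, 80, 80, 78, 77, 76, 69
The 2 values of 80 occupy positions 3–4 → average rank (3+4)/2 = 3.5.
Ana has value 80 → rank 3.5.

3.5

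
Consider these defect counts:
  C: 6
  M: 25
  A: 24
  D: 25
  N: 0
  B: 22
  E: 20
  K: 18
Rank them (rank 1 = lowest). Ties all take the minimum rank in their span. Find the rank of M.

Sorted (ascending): 0, 6, 18, 20, 22, 24, 25, 25
The 2 values of 25 occupy positions 7–8 → each gets rank 7.
M has value 25 → rank 7.

7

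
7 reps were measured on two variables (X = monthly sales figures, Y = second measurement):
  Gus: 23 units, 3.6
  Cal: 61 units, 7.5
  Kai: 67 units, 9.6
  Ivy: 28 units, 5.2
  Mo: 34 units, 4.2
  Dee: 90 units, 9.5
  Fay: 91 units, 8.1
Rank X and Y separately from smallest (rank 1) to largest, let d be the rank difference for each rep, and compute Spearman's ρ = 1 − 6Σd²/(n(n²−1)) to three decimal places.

Ranks of variable 1: 1, 4, 5, 2, 3, 6, 7
Ranks of variable 2: 1, 4, 7, 3, 2, 6, 5
d = r₁ − r₂: 0, 0, -2, -1, 1, 0, 2
d²: 0, 0, 4, 1, 1, 0, 4; Σd² = 10
ρ = 1 − 6·10/(7·48) = 1 − 60/336 = 0.821

0.821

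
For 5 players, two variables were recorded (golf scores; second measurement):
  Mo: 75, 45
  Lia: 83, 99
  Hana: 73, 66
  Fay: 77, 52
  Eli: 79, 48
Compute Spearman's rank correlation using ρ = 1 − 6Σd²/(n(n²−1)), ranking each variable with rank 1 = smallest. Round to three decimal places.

0.300

Ranks of variable 1: 2, 5, 1, 3, 4
Ranks of variable 2: 1, 5, 4, 3, 2
d = r₁ − r₂: 1, 0, -3, 0, 2
d²: 1, 0, 9, 0, 4; Σd² = 14
ρ = 1 − 6·14/(5·24) = 1 − 84/120 = 0.300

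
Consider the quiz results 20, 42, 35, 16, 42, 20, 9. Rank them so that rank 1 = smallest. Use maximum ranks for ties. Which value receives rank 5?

Sorted (ascending): 9, 16, 20, 20, 35, 42, 42
The 2 values of 20 occupy positions 3–4 → each gets rank 4.
The 2 values of 42 occupy positions 6–7 → each gets rank 7.
Rank 5 → value 35.

35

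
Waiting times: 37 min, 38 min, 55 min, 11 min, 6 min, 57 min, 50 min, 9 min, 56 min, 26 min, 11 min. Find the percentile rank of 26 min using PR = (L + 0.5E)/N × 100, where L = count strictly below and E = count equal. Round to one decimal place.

N = 11.
Strictly below 26: 4. Equal to 26: 1.
PR = (4 + 0.5·1)/11 × 100 = 40.9

40.9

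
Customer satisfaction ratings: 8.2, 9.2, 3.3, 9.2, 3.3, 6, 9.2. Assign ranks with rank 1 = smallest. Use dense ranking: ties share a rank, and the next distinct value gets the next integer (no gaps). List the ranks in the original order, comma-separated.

Sorted (ascending): 3.3, 3.3, 6, 8.2, 9.2, 9.2, 9.2
The 2 values of 3.3 share dense rank 1.
The 3 values of 9.2 share dense rank 4.
Remaining distinct values take the next consecutive integers.

3, 4, 1, 4, 1, 2, 4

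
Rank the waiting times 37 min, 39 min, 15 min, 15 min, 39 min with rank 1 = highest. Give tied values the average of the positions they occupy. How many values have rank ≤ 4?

Sorted (descending): 39, 39, 37, 15, 15
The 2 values of 39 occupy positions 1–2 → average rank (1+2)/2 = 1.5.
The 2 values of 15 occupy positions 4–5 → average rank (4+5)/2 = 4.5.
Ranks ≤ 4: {1.5, 1.5, 3} → 3 values.

3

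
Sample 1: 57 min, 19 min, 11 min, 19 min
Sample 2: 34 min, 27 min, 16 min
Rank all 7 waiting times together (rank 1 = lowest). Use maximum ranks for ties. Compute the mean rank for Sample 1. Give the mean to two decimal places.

4.00

Sorted (ascending): 11, 16, 19, 19, 27, 34, 57
The 2 values of 19 occupy positions 3–4 → each gets rank 4.
Sample 1 values → pooled ranks: 57→7, 19→4, 11→1, 19→4
Mean rank = (7 + 4 + 1 + 4) / 4 = 4.00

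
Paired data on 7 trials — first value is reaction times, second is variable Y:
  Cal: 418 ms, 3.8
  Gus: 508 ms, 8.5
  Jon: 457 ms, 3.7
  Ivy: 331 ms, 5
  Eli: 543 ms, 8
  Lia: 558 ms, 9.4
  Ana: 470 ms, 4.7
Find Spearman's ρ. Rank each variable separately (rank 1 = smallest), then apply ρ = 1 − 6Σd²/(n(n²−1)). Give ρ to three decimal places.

Ranks of variable 1: 2, 5, 3, 1, 6, 7, 4
Ranks of variable 2: 2, 6, 1, 4, 5, 7, 3
d = r₁ − r₂: 0, -1, 2, -3, 1, 0, 1
d²: 0, 1, 4, 9, 1, 0, 1; Σd² = 16
ρ = 1 − 6·16/(7·48) = 1 − 96/336 = 0.714

0.714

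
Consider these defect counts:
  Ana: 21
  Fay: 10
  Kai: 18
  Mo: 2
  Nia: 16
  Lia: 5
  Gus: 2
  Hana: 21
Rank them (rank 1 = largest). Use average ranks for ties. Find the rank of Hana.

1.5

Sorted (descending): 21, 21, 18, 16, 10, 5, 2, 2
The 2 values of 21 occupy positions 1–2 → average rank (1+2)/2 = 1.5.
The 2 values of 2 occupy positions 7–8 → average rank (7+8)/2 = 7.5.
Hana has value 21 → rank 1.5.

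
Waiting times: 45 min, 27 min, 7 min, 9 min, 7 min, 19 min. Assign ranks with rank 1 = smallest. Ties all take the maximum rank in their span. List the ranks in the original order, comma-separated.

6, 5, 2, 3, 2, 4

Sorted (ascending): 7, 7, 9, 19, 27, 45
The 2 values of 7 occupy positions 1–2 → each gets rank 2.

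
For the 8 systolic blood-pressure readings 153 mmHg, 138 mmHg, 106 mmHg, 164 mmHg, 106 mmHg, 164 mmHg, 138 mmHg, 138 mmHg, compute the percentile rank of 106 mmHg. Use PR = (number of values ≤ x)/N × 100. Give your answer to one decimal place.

N = 8.
Strictly below 106: 0. Equal to 106: 2.
PR = 2/8 × 100 = 25.0

25.0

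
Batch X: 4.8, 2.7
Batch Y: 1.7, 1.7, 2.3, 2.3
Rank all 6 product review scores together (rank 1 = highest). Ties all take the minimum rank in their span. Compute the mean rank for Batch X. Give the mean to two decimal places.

1.50

Sorted (descending): 4.8, 2.7, 2.3, 2.3, 1.7, 1.7
The 2 values of 2.3 occupy positions 3–4 → each gets rank 3.
The 2 values of 1.7 occupy positions 5–6 → each gets rank 5.
Batch X values → pooled ranks: 4.8→1, 2.7→2
Mean rank = (1 + 2) / 2 = 1.50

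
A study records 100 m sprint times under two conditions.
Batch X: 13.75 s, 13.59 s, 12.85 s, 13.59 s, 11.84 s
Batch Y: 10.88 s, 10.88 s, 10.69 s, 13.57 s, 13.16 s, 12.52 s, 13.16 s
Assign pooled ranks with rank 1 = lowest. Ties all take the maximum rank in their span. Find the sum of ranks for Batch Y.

37

Sorted (ascending): 10.69, 10.88, 10.88, 11.84, 12.52, 12.85, 13.16, 13.16, 13.57, 13.59, 13.59, 13.75
The 2 values of 10.88 occupy positions 2–3 → each gets rank 3.
The 2 values of 13.16 occupy positions 7–8 → each gets rank 8.
The 2 values of 13.59 occupy positions 10–11 → each gets rank 11.
Batch Y values → pooled ranks: 10.88→3, 10.88→3, 10.69→1, 13.57→9, 13.16→8, 12.52→5, 13.16→8
Rank sum = 3 + 3 + 1 + 9 + 8 + 5 + 8 = 37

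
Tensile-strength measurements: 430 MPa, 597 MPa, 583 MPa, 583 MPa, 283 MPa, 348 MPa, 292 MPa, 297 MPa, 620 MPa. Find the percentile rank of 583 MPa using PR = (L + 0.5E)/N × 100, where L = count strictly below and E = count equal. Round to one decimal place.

N = 9.
Strictly below 583: 5. Equal to 583: 2.
PR = (5 + 0.5·2)/9 × 100 = 66.7

66.7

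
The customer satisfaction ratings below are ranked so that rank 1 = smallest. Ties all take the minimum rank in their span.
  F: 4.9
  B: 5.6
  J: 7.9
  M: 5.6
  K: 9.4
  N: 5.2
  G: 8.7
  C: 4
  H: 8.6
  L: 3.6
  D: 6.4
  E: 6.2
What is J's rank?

9

Sorted (ascending): 3.6, 4, 4.9, 5.2, 5.6, 5.6, 6.2, 6.4, 7.9, 8.6, 8.7, 9.4
The 2 values of 5.6 occupy positions 5–6 → each gets rank 5.
J has value 7.9 → rank 9.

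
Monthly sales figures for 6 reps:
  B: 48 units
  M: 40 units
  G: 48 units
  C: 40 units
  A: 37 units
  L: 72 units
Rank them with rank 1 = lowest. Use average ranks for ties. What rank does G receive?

Sorted (ascending): 37, 40, 40, 48, 48, 72
The 2 values of 40 occupy positions 2–3 → average rank (2+3)/2 = 2.5.
The 2 values of 48 occupy positions 4–5 → average rank (4+5)/2 = 4.5.
G has value 48 units → rank 4.5.

4.5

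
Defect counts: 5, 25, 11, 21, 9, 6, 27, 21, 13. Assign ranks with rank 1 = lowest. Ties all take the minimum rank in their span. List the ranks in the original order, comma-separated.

1, 8, 4, 6, 3, 2, 9, 6, 5

Sorted (ascending): 5, 6, 9, 11, 13, 21, 21, 25, 27
The 2 values of 21 occupy positions 6–7 → each gets rank 6.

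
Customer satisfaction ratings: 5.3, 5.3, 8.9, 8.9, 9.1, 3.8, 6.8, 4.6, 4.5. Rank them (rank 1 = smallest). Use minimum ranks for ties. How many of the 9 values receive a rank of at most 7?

8

Sorted (ascending): 3.8, 4.5, 4.6, 5.3, 5.3, 6.8, 8.9, 8.9, 9.1
The 2 values of 5.3 occupy positions 4–5 → each gets rank 4.
The 2 values of 8.9 occupy positions 7–8 → each gets rank 7.
Ranks ≤ 7: {1, 2, 3, 4, 4, 6, 7, 7} → 8 values.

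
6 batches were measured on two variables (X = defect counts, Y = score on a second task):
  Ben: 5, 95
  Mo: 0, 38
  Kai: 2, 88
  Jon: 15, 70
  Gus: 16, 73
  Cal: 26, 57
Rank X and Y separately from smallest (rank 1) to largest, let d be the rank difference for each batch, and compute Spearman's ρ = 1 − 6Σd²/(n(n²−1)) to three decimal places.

-0.029

Ranks of variable 1: 3, 1, 2, 4, 5, 6
Ranks of variable 2: 6, 1, 5, 3, 4, 2
d = r₁ − r₂: -3, 0, -3, 1, 1, 4
d²: 9, 0, 9, 1, 1, 16; Σd² = 36
ρ = 1 − 6·36/(6·35) = 1 − 216/210 = -0.029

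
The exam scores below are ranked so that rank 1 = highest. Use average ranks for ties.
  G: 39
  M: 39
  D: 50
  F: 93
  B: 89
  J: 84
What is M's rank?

Sorted (descending): 93, 89, 84, 50, 39, 39
The 2 values of 39 occupy positions 5–6 → average rank (5+6)/2 = 5.5.
M has value 39 → rank 5.5.

5.5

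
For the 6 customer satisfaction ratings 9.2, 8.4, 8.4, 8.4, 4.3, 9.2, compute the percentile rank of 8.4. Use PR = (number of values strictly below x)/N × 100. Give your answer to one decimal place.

N = 6.
Strictly below 8.4: 1. Equal to 8.4: 3.
PR = 1/6 × 100 = 16.7

16.7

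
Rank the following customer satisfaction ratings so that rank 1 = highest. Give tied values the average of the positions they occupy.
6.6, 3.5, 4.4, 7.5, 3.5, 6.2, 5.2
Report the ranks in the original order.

2, 6.5, 5, 1, 6.5, 3, 4

Sorted (descending): 7.5, 6.6, 6.2, 5.2, 4.4, 3.5, 3.5
The 2 values of 3.5 occupy positions 6–7 → average rank (6+7)/2 = 6.5.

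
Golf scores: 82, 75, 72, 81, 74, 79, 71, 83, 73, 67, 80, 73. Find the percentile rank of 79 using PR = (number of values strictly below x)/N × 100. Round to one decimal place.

58.3

N = 12.
Strictly below 79: 7. Equal to 79: 1.
PR = 7/12 × 100 = 58.3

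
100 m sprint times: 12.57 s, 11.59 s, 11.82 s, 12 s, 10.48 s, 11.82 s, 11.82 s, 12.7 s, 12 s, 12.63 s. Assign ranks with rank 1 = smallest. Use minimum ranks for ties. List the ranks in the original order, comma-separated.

8, 2, 3, 6, 1, 3, 3, 10, 6, 9

Sorted (ascending): 10.48, 11.59, 11.82, 11.82, 11.82, 12, 12, 12.57, 12.63, 12.7
The 3 values of 11.82 occupy positions 3–5 → each gets rank 3.
The 2 values of 12 occupy positions 6–7 → each gets rank 6.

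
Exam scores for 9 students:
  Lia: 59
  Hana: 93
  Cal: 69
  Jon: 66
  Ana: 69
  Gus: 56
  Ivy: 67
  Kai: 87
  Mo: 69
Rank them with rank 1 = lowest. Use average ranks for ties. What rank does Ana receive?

6

Sorted (ascending): 56, 59, 66, 67, 69, 69, 69, 87, 93
The 3 values of 69 occupy positions 5–7 → average rank 6.
Ana has value 69 → rank 6.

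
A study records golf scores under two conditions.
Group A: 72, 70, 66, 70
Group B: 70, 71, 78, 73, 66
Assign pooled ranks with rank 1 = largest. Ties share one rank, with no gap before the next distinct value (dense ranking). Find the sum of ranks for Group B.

Sorted (descending): 78, 73, 72, 71, 70, 70, 70, 66, 66
The 3 values of 70 share dense rank 5.
The 2 values of 66 share dense rank 6.
Remaining distinct values take the next consecutive integers.
Group B values → pooled ranks: 70→5, 71→4, 78→1, 73→2, 66→6
Rank sum = 5 + 4 + 1 + 2 + 6 = 18

18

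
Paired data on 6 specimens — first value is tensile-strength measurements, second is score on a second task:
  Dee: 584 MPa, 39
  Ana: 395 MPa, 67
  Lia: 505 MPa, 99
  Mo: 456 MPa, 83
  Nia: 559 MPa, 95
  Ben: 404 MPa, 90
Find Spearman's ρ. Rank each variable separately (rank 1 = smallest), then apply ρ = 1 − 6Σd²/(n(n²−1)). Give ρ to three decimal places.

0.029

Ranks of variable 1: 6, 1, 4, 3, 5, 2
Ranks of variable 2: 1, 2, 6, 3, 5, 4
d = r₁ − r₂: 5, -1, -2, 0, 0, -2
d²: 25, 1, 4, 0, 0, 4; Σd² = 34
ρ = 1 − 6·34/(6·35) = 1 − 204/210 = 0.029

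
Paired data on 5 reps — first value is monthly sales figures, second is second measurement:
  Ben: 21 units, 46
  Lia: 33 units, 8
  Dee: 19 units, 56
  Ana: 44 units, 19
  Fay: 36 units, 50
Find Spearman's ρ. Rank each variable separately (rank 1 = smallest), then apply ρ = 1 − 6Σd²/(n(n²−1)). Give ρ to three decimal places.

Ranks of variable 1: 2, 3, 1, 5, 4
Ranks of variable 2: 3, 1, 5, 2, 4
d = r₁ − r₂: -1, 2, -4, 3, 0
d²: 1, 4, 16, 9, 0; Σd² = 30
ρ = 1 − 6·30/(5·24) = 1 − 180/120 = -0.500

-0.500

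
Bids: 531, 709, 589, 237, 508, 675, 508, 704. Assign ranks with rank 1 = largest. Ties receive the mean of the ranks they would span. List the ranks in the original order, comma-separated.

Sorted (descending): 709, 704, 675, 589, 531, 508, 508, 237
The 2 values of 508 occupy positions 6–7 → average rank (6+7)/2 = 6.5.

5, 1, 4, 8, 6.5, 3, 6.5, 2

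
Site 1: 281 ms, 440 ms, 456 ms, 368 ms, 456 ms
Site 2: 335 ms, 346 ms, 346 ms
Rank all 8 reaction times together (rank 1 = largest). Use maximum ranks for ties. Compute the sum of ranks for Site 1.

Sorted (descending): 456, 456, 440, 368, 346, 346, 335, 281
The 2 values of 456 occupy positions 1–2 → each gets rank 2.
The 2 values of 346 occupy positions 5–6 → each gets rank 6.
Site 1 values → pooled ranks: 281→8, 440→3, 456→2, 368→4, 456→2
Rank sum = 8 + 3 + 2 + 4 + 2 = 19

19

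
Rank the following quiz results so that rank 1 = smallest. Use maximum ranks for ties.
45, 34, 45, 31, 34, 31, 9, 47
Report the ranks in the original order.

Sorted (ascending): 9, 31, 31, 34, 34, 45, 45, 47
The 2 values of 31 occupy positions 2–3 → each gets rank 3.
The 2 values of 34 occupy positions 4–5 → each gets rank 5.
The 2 values of 45 occupy positions 6–7 → each gets rank 7.

7, 5, 7, 3, 5, 3, 1, 8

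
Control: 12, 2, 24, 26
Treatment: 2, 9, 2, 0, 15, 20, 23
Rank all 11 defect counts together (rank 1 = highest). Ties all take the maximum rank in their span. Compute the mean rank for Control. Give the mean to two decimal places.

4.75

Sorted (descending): 26, 24, 23, 20, 15, 12, 9, 2, 2, 2, 0
The 3 values of 2 occupy positions 8–10 → each gets rank 10.
Control values → pooled ranks: 12→6, 2→10, 24→2, 26→1
Mean rank = (6 + 10 + 2 + 1) / 4 = 4.75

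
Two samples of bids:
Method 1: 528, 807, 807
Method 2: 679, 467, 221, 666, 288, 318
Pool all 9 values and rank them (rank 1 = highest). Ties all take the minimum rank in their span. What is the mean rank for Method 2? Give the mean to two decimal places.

6.17

Sorted (descending): 807, 807, 679, 666, 528, 467, 318, 288, 221
The 2 values of 807 occupy positions 1–2 → each gets rank 1.
Method 2 values → pooled ranks: 679→3, 467→6, 221→9, 666→4, 288→8, 318→7
Mean rank = (3 + 6 + 9 + 4 + 8 + 7) / 6 = 6.17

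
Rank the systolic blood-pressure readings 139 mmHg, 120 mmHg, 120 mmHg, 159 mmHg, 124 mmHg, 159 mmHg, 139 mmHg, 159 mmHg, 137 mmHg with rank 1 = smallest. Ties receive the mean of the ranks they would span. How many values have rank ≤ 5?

4

Sorted (ascending): 120, 120, 124, 137, 139, 139, 159, 159, 159
The 2 values of 120 occupy positions 1–2 → average rank (1+2)/2 = 1.5.
The 2 values of 139 occupy positions 5–6 → average rank (5+6)/2 = 5.5.
The 3 values of 159 occupy positions 7–9 → average rank 8.
Ranks ≤ 5: {1.5, 1.5, 3, 4} → 4 values.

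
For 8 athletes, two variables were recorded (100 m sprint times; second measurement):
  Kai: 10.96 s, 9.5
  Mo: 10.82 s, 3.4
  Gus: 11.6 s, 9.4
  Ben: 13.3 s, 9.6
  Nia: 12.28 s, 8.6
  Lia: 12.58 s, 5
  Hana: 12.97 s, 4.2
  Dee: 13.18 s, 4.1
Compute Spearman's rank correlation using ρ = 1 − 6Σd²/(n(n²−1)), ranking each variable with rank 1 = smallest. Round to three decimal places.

Ranks of variable 1: 2, 1, 3, 8, 4, 5, 6, 7
Ranks of variable 2: 7, 1, 6, 8, 5, 4, 3, 2
d = r₁ − r₂: -5, 0, -3, 0, -1, 1, 3, 5
d²: 25, 0, 9, 0, 1, 1, 9, 25; Σd² = 70
ρ = 1 − 6·70/(8·63) = 1 − 420/504 = 0.167

0.167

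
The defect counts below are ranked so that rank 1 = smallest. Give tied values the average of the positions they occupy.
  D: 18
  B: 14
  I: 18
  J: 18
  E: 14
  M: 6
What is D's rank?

Sorted (ascending): 6, 14, 14, 18, 18, 18
The 2 values of 14 occupy positions 2–3 → average rank (2+3)/2 = 2.5.
The 3 values of 18 occupy positions 4–6 → average rank 5.
D has value 18 → rank 5.

5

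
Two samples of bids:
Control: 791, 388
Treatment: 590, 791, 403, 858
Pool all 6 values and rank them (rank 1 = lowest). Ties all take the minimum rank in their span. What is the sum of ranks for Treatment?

15

Sorted (ascending): 388, 403, 590, 791, 791, 858
The 2 values of 791 occupy positions 4–5 → each gets rank 4.
Treatment values → pooled ranks: 590→3, 791→4, 403→2, 858→6
Rank sum = 3 + 4 + 2 + 6 = 15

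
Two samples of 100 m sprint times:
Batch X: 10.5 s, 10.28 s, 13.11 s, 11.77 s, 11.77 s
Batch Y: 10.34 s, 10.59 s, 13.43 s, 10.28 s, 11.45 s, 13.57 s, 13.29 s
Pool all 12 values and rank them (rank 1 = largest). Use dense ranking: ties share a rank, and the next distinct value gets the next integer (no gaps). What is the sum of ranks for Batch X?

32

Sorted (descending): 13.57, 13.43, 13.29, 13.11, 11.77, 11.77, 11.45, 10.59, 10.5, 10.34, 10.28, 10.28
The 2 values of 11.77 share dense rank 5.
The 2 values of 10.28 share dense rank 10.
Remaining distinct values take the next consecutive integers.
Batch X values → pooled ranks: 10.5→8, 10.28→10, 13.11→4, 11.77→5, 11.77→5
Rank sum = 8 + 10 + 4 + 5 + 5 = 32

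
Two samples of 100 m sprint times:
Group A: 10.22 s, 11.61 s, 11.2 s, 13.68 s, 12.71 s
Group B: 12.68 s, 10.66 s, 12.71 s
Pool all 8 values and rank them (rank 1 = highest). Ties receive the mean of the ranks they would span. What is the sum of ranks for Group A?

Sorted (descending): 13.68, 12.71, 12.71, 12.68, 11.61, 11.2, 10.66, 10.22
The 2 values of 12.71 occupy positions 2–3 → average rank (2+3)/2 = 2.5.
Group A values → pooled ranks: 10.22→8, 11.61→5, 11.2→6, 13.68→1, 12.71→2.5
Rank sum = 8 + 5 + 6 + 1 + 2.5 = 22.5

22.5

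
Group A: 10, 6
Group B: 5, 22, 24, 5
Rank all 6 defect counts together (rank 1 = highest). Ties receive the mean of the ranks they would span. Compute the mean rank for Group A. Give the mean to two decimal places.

3.50

Sorted (descending): 24, 22, 10, 6, 5, 5
The 2 values of 5 occupy positions 5–6 → average rank (5+6)/2 = 5.5.
Group A values → pooled ranks: 10→3, 6→4
Mean rank = (3 + 4) / 2 = 3.50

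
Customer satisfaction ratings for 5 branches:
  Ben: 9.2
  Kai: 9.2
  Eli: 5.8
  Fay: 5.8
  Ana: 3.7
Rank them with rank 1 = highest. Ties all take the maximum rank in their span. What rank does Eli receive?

4

Sorted (descending): 9.2, 9.2, 5.8, 5.8, 3.7
The 2 values of 9.2 occupy positions 1–2 → each gets rank 2.
The 2 values of 5.8 occupy positions 3–4 → each gets rank 4.
Eli has value 5.8 → rank 4.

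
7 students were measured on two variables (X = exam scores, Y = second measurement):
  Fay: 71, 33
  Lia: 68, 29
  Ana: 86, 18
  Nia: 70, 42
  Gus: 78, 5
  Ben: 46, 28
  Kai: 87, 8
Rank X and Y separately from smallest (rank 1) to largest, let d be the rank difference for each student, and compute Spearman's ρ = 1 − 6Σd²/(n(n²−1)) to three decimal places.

Ranks of variable 1: 4, 2, 6, 3, 5, 1, 7
Ranks of variable 2: 6, 5, 3, 7, 1, 4, 2
d = r₁ − r₂: -2, -3, 3, -4, 4, -3, 5
d²: 4, 9, 9, 16, 16, 9, 25; Σd² = 88
ρ = 1 − 6·88/(7·48) = 1 − 528/336 = -0.571

-0.571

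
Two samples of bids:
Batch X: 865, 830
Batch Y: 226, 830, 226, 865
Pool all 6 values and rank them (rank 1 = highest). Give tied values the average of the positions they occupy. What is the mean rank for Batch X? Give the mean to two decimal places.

Sorted (descending): 865, 865, 830, 830, 226, 226
The 2 values of 865 occupy positions 1–2 → average rank (1+2)/2 = 1.5.
The 2 values of 830 occupy positions 3–4 → average rank (3+4)/2 = 3.5.
The 2 values of 226 occupy positions 5–6 → average rank (5+6)/2 = 5.5.
Batch X values → pooled ranks: 865→1.5, 830→3.5
Mean rank = (1.5 + 3.5) / 2 = 2.50

2.50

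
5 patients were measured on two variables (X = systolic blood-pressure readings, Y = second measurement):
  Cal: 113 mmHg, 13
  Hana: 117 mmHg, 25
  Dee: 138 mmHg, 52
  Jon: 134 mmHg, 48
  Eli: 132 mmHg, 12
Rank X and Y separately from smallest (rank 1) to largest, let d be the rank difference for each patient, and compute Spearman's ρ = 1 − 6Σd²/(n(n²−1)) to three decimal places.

0.700

Ranks of variable 1: 1, 2, 5, 4, 3
Ranks of variable 2: 2, 3, 5, 4, 1
d = r₁ − r₂: -1, -1, 0, 0, 2
d²: 1, 1, 0, 0, 4; Σd² = 6
ρ = 1 − 6·6/(5·24) = 1 − 36/120 = 0.700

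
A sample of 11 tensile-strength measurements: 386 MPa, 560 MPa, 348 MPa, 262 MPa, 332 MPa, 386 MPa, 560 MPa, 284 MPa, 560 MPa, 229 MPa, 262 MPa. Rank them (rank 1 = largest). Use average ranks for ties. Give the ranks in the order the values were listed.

4.5, 2, 6, 9.5, 7, 4.5, 2, 8, 2, 11, 9.5

Sorted (descending): 560, 560, 560, 386, 386, 348, 332, 284, 262, 262, 229
The 3 values of 560 occupy positions 1–3 → average rank 2.
The 2 values of 386 occupy positions 4–5 → average rank (4+5)/2 = 4.5.
The 2 values of 262 occupy positions 9–10 → average rank (9+10)/2 = 9.5.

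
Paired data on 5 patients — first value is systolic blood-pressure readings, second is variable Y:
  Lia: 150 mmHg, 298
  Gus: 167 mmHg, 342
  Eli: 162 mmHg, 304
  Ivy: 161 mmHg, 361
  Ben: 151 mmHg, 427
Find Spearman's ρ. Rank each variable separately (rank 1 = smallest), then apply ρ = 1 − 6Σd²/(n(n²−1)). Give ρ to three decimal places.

Ranks of variable 1: 1, 5, 4, 3, 2
Ranks of variable 2: 1, 3, 2, 4, 5
d = r₁ − r₂: 0, 2, 2, -1, -3
d²: 0, 4, 4, 1, 9; Σd² = 18
ρ = 1 − 6·18/(5·24) = 1 − 108/120 = 0.100

0.100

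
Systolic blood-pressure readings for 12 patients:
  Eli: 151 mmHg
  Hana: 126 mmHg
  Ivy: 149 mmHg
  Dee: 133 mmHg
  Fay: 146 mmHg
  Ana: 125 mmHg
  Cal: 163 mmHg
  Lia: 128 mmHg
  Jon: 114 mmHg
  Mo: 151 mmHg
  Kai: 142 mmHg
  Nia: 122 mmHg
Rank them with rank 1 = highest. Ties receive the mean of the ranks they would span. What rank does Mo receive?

Sorted (descending): 163, 151, 151, 149, 146, 142, 133, 128, 126, 125, 122, 114
The 2 values of 151 occupy positions 2–3 → average rank (2+3)/2 = 2.5.
Mo has value 151 mmHg → rank 2.5.

2.5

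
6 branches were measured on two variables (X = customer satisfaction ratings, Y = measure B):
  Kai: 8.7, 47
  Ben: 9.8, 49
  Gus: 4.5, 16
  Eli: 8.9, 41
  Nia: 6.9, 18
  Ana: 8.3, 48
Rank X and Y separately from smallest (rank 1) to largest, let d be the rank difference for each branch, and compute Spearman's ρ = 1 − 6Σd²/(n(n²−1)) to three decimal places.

0.771

Ranks of variable 1: 4, 6, 1, 5, 2, 3
Ranks of variable 2: 4, 6, 1, 3, 2, 5
d = r₁ − r₂: 0, 0, 0, 2, 0, -2
d²: 0, 0, 0, 4, 0, 4; Σd² = 8
ρ = 1 − 6·8/(6·35) = 1 − 48/210 = 0.771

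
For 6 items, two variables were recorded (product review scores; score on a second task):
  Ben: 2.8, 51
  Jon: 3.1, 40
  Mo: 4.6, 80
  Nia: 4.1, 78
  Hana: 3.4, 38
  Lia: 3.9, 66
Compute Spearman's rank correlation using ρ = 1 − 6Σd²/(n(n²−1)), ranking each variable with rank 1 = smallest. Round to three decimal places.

Ranks of variable 1: 1, 2, 6, 5, 3, 4
Ranks of variable 2: 3, 2, 6, 5, 1, 4
d = r₁ − r₂: -2, 0, 0, 0, 2, 0
d²: 4, 0, 0, 0, 4, 0; Σd² = 8
ρ = 1 − 6·8/(6·35) = 1 − 48/210 = 0.771

0.771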